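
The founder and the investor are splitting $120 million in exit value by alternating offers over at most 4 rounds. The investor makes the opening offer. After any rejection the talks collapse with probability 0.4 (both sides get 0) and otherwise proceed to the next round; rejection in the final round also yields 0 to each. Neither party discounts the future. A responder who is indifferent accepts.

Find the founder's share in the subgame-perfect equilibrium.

By backward induction:
Round 4 (the founder proposes): rejection yields 0 for the investor; the founder offers 0 and keeps 120.
Round 3 (the investor proposes): rejecting gives the founder an expected 0.6 × 120 = 72; the investor offers that and keeps 48.
Round 2 (the founder proposes): rejecting gives the investor an expected 0.6 × 48 = 28.8, so the founder offers 28.8, keeping 91.2.
Round 1 (the investor proposes): rejecting gives the founder an expected 0.6 × 91.2 = 54.72, so the investor offers 54.72, keeping 65.28.

54.72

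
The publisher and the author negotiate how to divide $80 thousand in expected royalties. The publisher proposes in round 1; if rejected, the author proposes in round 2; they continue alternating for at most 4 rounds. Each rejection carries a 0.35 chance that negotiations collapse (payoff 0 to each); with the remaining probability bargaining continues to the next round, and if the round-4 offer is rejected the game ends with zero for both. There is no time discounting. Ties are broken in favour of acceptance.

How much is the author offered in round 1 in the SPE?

Round 4 (the author proposes): the publisher will accept anything ≥ 0, so the author offers 0 and keeps 80.
Round 3 (the publisher proposes): rejecting gives the author an expected 0.65 × 80 = 52, so the publisher offers 52, keeping 28.
Round 2 (the author proposes): rejecting gives the publisher an expected 0.65 × 28 = 18.2; the author offers that and keeps 61.8.
Round 1 (the publisher proposes): rejecting gives the author an expected 0.65 × 61.8 = 40.17. The publisher offers 40.17 and keeps 80 − 40.17 = 39.83.

40.17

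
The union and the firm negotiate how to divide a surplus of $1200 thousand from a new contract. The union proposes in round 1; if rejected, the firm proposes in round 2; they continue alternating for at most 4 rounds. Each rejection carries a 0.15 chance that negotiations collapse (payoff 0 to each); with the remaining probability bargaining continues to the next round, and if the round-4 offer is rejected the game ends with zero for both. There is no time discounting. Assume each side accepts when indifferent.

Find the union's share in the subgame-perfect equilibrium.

Round 4 (the firm proposes): the union will accept anything ≥ 0, so the firm offers 0 and keeps 1200.
Round 3 (the union proposes): rejecting gives the firm an expected 0.85 × 1200 = 1020; the union offers that and keeps 180.
Round 2 (the firm proposes): rejecting gives the union an expected 0.85 × 180 = 153; the firm offers that and keeps 1047.
Round 1 (the union proposes): rejecting gives the firm an expected 0.85 × 1047 = 889.95. The union offers 889.95 and keeps 1200 − 889.95 = 310.05.

310.05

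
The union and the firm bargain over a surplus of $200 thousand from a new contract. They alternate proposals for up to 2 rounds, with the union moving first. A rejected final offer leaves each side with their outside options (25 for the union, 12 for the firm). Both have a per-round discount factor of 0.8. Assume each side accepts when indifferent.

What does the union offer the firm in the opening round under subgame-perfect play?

Round 2 (the firm proposes): the union gets 25 if talks fail, so the firm offers 25 and keeps 175.
Round 1 (the union proposes): the firm can get 175 next round, worth 0.8 × 175 = 140 now. The union offers 140 and keeps 200 − 140 = 60.

140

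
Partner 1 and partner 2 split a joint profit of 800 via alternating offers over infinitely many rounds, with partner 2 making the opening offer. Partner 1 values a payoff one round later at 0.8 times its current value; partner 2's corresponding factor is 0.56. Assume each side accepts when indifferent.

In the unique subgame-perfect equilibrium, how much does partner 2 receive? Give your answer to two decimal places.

289.86

In a stationary SPE each proposer offers the other exactly their discounted continuation value.
If partner 2 keeps x when proposing and partner 1 keeps y when proposing, then x = 800 − 0.8y and y = 800 − 0.56x.
Solving: x = 800(1 − 0.8) / (1 − 0.56·0.8) = 160 / 0.552 ≈ 289.8551.
Partner 1 gets 800 − 289.8551 ≈ 510.1449.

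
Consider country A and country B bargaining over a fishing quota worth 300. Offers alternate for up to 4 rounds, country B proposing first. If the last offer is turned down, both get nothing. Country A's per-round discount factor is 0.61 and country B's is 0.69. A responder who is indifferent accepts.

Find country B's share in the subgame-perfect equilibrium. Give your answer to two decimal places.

166.25

Solve by backward induction from round 4.
Round 4 (country A proposes): country B will accept anything ≥ 0, so country A offers 0 and keeps 300.
Round 3 (country B proposes): country A can get 300 next round, worth 0.61 × 300 = 183 now; country B offers that and keeps 117.
Round 2 (country A proposes): country B can get 117 next round, worth 0.69 × 117 = 80.73 now. Country A offers 80.73 and keeps 300 − 80.73 = 219.27.
Round 1 (country B proposes): country A can get 219.27 next round, worth 0.61 × 219.27 = 133.7547 now; country B offers that and keeps 166.2453.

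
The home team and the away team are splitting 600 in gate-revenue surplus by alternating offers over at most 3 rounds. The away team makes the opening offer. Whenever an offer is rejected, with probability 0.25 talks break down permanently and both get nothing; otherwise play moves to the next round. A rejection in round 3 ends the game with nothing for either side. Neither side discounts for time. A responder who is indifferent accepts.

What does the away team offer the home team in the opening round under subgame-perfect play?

112.5

Round 3 (the away team proposes): the home team will accept anything ≥ 0, so the away team offers 0 and keeps 600.
Round 2 (the home team proposes): rejecting gives the away team an expected 0.75 × 600 = 450; the home team offers that and keeps 150.
Round 1 (the away team proposes): rejecting gives the home team an expected 0.75 × 150 = 112.5, so the away team offers 112.5, keeping 487.5.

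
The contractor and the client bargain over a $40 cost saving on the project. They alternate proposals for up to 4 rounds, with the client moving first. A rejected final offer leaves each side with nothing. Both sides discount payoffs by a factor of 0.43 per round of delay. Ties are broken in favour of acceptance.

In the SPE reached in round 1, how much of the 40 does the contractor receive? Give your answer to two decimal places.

12.98

Solve by backward induction from round 4.
Round 4 (the contractor proposes): the client will accept anything ≥ 0, so the contractor offers 0 and keeps 40.
Round 3 (the client proposes): the contractor can get 40 next round, worth 0.43 × 40 = 17.2 now. The client offers 17.2 and keeps 40 − 17.2 = 22.8.
Round 2 (the contractor proposes): the client can get 22.8 next round, worth 0.43 × 22.8 = 9.804 now, so the contractor offers 9.804, keeping 30.196.
Round 1 (the client proposes): the contractor can get 30.196 next round, worth 0.43 × 30.196 = 12.98428 now, so the client offers 12.98428, keeping 27.01572.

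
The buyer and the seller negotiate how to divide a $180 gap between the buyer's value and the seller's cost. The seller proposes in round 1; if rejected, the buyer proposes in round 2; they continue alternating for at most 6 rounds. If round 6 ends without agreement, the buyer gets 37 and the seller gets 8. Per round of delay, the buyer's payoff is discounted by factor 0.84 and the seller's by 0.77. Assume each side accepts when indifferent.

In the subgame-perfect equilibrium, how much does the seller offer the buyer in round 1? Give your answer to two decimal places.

117.71

Round 6 (the buyer proposes): the seller gets 8 if talks fail, so the buyer offers 8 and keeps 172.
Round 5 (the seller proposes): the buyer can get 172 next round, worth 0.84 × 172 = 144.48 now; the seller offers that and keeps 35.52.
Round 4 (the buyer proposes): the seller can get 35.52 next round, worth 0.77 × 35.52 = 27.3504 now; the buyer offers that and keeps 152.6496.
Round 3 (the seller proposes): the buyer can get 152.6496 next round, worth 0.84 × 152.6496 = 128.225664 now; the seller offers that and keeps 51.774336.
Round 2 (the buyer proposes): the seller can get 51.774336 next round, worth 0.77 × 51.774336 = 39.86623872 now; the buyer offers that and keeps 140.13376128.
Round 1 (the seller proposes): the buyer can get 140.13376128 next round, worth 0.84 × 140.13376128 = 117.7123594752 now. The seller offers 117.7123594752 and keeps 180 − 117.7123594752 = 62.2876405248.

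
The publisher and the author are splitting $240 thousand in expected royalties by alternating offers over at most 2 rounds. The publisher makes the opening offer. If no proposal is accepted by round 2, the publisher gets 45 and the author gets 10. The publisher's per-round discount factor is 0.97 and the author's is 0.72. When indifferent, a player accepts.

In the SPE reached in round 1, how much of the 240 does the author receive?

140.4

Round 2 (the author proposes): the publisher gets 45 if talks fail, so the author offers 45 and keeps 195.
Round 1 (the publisher proposes): the author can get 195 next round, worth 0.72 × 195 = 140.4 now. The publisher offers 140.4 and keeps 240 − 140.4 = 99.6.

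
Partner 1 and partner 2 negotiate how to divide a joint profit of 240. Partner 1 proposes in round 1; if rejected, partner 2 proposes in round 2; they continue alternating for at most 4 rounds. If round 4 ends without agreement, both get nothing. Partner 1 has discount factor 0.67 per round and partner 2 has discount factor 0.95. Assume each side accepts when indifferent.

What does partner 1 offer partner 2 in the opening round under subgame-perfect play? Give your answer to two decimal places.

220.36

Work backward from the last round.
Round 4 (partner 2 proposes): rejection yields 0 for partner 1; partner 2 offers 0 and keeps 240.
Round 3 (partner 1 proposes): partner 2 can get 240 next round, worth 0.95 × 240 = 228 now, so partner 1 offers 228, keeping 12.
Round 2 (partner 2 proposes): partner 1 can get 12 next round, worth 0.67 × 12 = 8.04 now, so partner 2 offers 8.04, keeping 231.96.
Round 1 (partner 1 proposes): partner 2 can get 231.96 next round, worth 0.95 × 231.96 = 220.362 now; partner 1 offers that and keeps 19.638.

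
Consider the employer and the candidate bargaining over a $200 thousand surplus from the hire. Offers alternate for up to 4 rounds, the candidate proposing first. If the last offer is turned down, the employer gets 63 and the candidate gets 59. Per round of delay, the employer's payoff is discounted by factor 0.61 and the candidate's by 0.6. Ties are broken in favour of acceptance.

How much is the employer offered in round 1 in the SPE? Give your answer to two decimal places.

Round 4 (the employer proposes): the candidate gets 59 if talks fail, so the employer offers 59 and keeps 141.
Round 3 (the candidate proposes): the employer can get 141 next round, worth 0.61 × 141 = 86.01 now; the candidate offers that and keeps 113.99.
Round 2 (the employer proposes): the candidate can get 113.99 next round, worth 0.6 × 113.99 = 68.394 now; the employer offers that and keeps 131.606.
Round 1 (the candidate proposes): the employer can get 131.606 next round, worth 0.61 × 131.606 = 80.27966 now. The candidate offers 80.27966 and keeps 200 − 80.27966 = 119.72034.

80.28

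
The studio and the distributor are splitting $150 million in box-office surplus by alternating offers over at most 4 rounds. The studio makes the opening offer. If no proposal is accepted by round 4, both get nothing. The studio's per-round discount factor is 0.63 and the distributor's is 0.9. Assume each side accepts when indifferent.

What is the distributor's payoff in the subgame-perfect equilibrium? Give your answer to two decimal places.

126.50

Round 4 (the distributor proposes): the studio will accept anything ≥ 0, so the distributor offers 0 and keeps 150.
Round 3 (the studio proposes): the distributor can get 150 next round, worth 0.9 × 150 = 135 now, so the studio offers 135, keeping 15.
Round 2 (the distributor proposes): the studio can get 15 next round, worth 0.63 × 15 = 9.45 now; the distributor offers that and keeps 140.55.
Round 1 (the studio proposes): the distributor can get 140.55 next round, worth 0.9 × 140.55 = 126.495 now, so the studio offers 126.495, keeping 23.505.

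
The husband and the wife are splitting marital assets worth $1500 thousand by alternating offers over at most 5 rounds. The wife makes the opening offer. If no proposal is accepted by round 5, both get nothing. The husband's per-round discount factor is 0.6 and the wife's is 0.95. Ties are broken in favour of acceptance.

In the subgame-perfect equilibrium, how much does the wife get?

1429.35

Round 5 (the wife proposes): rejection yields 0 for the husband; the wife offers 0 and keeps 1500.
Round 4 (the husband proposes): the wife can get 1500 next round, worth 0.95 × 1500 = 1425 now; the husband offers that and keeps 75.
Round 3 (the wife proposes): the husband can get 75 next round, worth 0.6 × 75 = 45 now, so the wife offers 45, keeping 1455.
Round 2 (the husband proposes): the wife can get 1455 next round, worth 0.95 × 1455 = 1382.25 now; the husband offers that and keeps 117.75.
Round 1 (the wife proposes): the husband can get 117.75 next round, worth 0.6 × 117.75 = 70.65 now, so the wife offers 70.65, keeping 1429.35.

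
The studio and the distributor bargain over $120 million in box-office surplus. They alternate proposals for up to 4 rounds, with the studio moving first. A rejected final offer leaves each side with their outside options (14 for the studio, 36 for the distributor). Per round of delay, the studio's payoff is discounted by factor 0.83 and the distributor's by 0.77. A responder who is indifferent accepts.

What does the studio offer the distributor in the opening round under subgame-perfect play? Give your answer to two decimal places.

67.87

Work backward from the last round.
Round 4 (the distributor proposes): the studio gets 14 if talks fail, so the distributor offers 14 and keeps 106.
Round 3 (the studio proposes): the distributor can get 106 next round, worth 0.77 × 106 = 81.62 now. The studio offers 81.62 and keeps 120 − 81.62 = 38.38.
Round 2 (the distributor proposes): the studio can get 38.38 next round, worth 0.83 × 38.38 = 31.8554 now, so the distributor offers 31.8554, keeping 88.1446.
Round 1 (the studio proposes): the distributor can get 88.1446 next round, worth 0.77 × 88.1446 = 67.871342 now; the studio offers that and keeps 52.128658.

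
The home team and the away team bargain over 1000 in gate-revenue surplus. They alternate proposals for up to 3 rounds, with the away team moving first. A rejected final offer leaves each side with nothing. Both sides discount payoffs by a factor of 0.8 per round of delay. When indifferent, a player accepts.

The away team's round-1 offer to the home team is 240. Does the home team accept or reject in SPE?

Accept

Round 3 (the away team proposes): the home team will accept anything ≥ 0, so the away team offers 0 and keeps 1000.
Round 2 (the home team proposes): the away team can get 1000 next round, worth 0.8 × 1000 = 800 now, so the home team offers 800, keeping 200.
So by rejecting in round 1, the home team gets 200 next round, worth 0.8 × 200 = 160 now.
Offer 240 ≥ 160, so the home team accepts.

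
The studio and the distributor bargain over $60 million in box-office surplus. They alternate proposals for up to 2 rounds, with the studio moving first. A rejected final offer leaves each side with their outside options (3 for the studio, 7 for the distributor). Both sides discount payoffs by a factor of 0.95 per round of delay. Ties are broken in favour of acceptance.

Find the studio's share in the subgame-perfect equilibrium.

Work backward from the last round.
Round 2 (the distributor proposes): the studio gets 3 if talks fail, so the distributor offers 3 and keeps 57.
Round 1 (the studio proposes): the distributor can get 57 next round, worth 0.95 × 57 = 54.15 now. The studio offers 54.15 and keeps 60 − 54.15 = 5.85.

5.85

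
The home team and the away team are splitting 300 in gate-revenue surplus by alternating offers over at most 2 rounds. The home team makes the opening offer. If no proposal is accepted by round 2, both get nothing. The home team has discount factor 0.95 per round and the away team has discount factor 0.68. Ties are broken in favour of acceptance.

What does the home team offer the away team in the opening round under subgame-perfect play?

204

Round 2 (the away team proposes): the home team will accept anything ≥ 0, so the away team offers 0 and keeps 300.
Round 1 (the home team proposes): the away team can get 300 next round, worth 0.68 × 300 = 204 now. The home team offers 204 and keeps 300 − 204 = 96.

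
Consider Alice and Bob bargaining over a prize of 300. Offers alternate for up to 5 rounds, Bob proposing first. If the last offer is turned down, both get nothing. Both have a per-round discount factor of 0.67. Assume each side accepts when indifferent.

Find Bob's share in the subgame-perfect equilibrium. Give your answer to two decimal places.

203.89

Round 5 (Bob proposes): rejection yields 0 for Alice; Bob offers 0 and keeps 300.
Round 4 (Alice proposes): Bob can get 300 next round, worth 0.67 × 300 = 201 now. Alice offers 201 and keeps 300 − 201 = 99.
Round 3 (Bob proposes): Alice can get 99 next round, worth 0.67 × 99 = 66.33 now, so Bob offers 66.33, keeping 233.67.
Round 2 (Alice proposes): Bob can get 233.67 next round, worth 0.67 × 233.67 = 156.5589 now; Alice offers that and keeps 143.4411.
Round 1 (Bob proposes): Alice can get 143.4411 next round, worth 0.67 × 143.4411 = 96.105537 now; Bob offers that and keeps 203.894463.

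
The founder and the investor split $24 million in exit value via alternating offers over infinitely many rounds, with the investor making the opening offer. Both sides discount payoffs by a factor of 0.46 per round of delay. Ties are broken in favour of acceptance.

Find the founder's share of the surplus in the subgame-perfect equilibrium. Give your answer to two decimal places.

7.56

Let x be the investor's share when the investor proposes and y be the founder's share when the founder proposes.
The founder accepts iff offered ≥ 0.46·y, so x = 24 − 0.46y. Symmetrically y = 24 − 0.46x.
Substituting: x = 24 − 0.46(24 − 0.46x), giving x(1 − 0.46·0.46) = 24(1 − 0.46).
So x = 24 × 0.54 / 0.7884 ≈ 16.4384, and the founder receives 24 − x ≈ 7.5616.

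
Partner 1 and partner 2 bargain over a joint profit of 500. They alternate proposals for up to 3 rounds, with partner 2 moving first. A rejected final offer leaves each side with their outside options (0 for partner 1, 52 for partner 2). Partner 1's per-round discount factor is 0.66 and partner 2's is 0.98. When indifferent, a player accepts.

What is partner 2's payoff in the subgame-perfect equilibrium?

493.4

By backward induction:
Round 3 (partner 2 proposes): partner 1 will accept anything ≥ 0, so partner 2 offers 0 and keeps 500.
Round 2 (partner 1 proposes): partner 2 can get 500 next round, worth 0.98 × 500 = 490 now. Partner 1 offers 490 and keeps 500 − 490 = 10.
Round 1 (partner 2 proposes): partner 1 can get 10 next round, worth 0.66 × 10 = 6.6 now. Partner 2 offers 6.6 and keeps 500 − 6.6 = 493.4.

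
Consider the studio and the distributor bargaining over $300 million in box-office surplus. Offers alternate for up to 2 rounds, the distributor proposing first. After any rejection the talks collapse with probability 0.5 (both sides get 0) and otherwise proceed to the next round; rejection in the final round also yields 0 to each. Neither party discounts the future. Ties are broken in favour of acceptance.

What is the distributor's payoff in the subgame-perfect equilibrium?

150

Round 2 (the studio proposes): rejection yields 0 for the distributor; the studio offers 0 and keeps 300.
Round 1 (the distributor proposes): rejecting gives the studio an expected 0.5 × 300 = 150. The distributor offers 150 and keeps 300 − 150 = 150.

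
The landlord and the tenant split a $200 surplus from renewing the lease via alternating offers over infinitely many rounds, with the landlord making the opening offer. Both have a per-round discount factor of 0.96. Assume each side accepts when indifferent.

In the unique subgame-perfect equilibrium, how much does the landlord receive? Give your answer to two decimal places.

In a stationary SPE each proposer offers the other exactly their discounted continuation value.
If the landlord keeps x when proposing and the tenant keeps y when proposing, then x = 200 − 0.96y and y = 200 − 0.96x.
Solving: x = 200(1 − 0.96) / (1 − 0.96·0.96) = 8 / 0.0784 ≈ 102.0408.
The tenant gets 200 − 102.0408 ≈ 97.9592.

102.04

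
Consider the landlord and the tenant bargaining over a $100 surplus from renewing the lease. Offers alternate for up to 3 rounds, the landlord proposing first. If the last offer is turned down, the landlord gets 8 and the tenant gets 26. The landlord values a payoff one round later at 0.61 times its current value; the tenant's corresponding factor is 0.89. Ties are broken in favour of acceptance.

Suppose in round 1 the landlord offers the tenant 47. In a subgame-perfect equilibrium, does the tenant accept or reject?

Reject

Work out the tenant's continuation value if the offer is rejected.
Round 3 (the landlord proposes): the tenant gets 26 if talks fail, so the landlord offers 26 and keeps 74.
Round 2 (the tenant proposes): the landlord can get 74 next round, worth 0.61 × 74 = 45.14 now. The tenant offers 45.14 and keeps 100 − 45.14 = 54.86.
So by rejecting in round 1, the tenant gets 54.86 next round, worth 0.89 × 54.86 = 48.8254 now.
Offer 47 < 48.8254, so the tenant rejects.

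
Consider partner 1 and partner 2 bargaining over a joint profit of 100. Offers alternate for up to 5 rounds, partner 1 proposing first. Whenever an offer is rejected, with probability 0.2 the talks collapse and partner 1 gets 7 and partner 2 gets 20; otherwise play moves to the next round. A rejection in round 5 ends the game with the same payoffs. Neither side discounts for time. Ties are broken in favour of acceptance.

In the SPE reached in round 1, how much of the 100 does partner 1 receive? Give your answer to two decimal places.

Round 5 (partner 1 proposes): partner 2 gets 20 if talks fail, so partner 1 offers 20 and keeps 80.
Round 4 (partner 2 proposes): rejecting gives partner 1 an expected 0.8 × 80 + 0.2 × 7 = 65.4. Partner 2 offers 65.4 and keeps 100 − 65.4 = 34.6.
Round 3 (partner 1 proposes): rejecting gives partner 2 an expected 0.8 × 34.6 + 0.2 × 20 = 31.68, so partner 1 offers 31.68, keeping 68.32.
Round 2 (partner 2 proposes): rejecting gives partner 1 an expected 0.8 × 68.32 + 0.2 × 7 = 56.056, so partner 2 offers 56.056, keeping 43.944.
Round 1 (partner 1 proposes): rejecting gives partner 2 an expected 0.8 × 43.944 + 0.2 × 20 = 39.1552, so partner 1 offers 39.1552, keeping 60.8448.

60.84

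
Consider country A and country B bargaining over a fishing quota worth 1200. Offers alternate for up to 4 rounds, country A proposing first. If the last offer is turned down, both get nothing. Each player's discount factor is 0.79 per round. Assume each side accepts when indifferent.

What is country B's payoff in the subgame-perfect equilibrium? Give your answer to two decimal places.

Round 4 (country B proposes): country A will accept anything ≥ 0, so country B offers 0 and keeps 1200.
Round 3 (country A proposes): country B can get 1200 next round, worth 0.79 × 1200 = 948 now; country A offers that and keeps 252.
Round 2 (country B proposes): country A can get 252 next round, worth 0.79 × 252 = 199.08 now. Country B offers 199.08 and keeps 1200 − 199.08 = 1000.92.
Round 1 (country A proposes): country B can get 1000.92 next round, worth 0.79 × 1000.92 = 790.7268 now. Country A offers 790.7268 and keeps 1200 − 790.7268 = 409.2732.

790.73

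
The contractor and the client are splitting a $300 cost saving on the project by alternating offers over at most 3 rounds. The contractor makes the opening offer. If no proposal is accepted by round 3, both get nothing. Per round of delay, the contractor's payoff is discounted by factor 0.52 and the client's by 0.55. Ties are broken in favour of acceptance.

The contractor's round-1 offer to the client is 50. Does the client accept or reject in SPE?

Reject

Round 3 (the contractor proposes): the client will accept anything ≥ 0, so the contractor offers 0 and keeps 300.
Round 2 (the client proposes): the contractor can get 300 next round, worth 0.52 × 300 = 156 now, so the client offers 156, keeping 144.
So by rejecting in round 1, the client gets 144 next round, worth 0.55 × 144 = 79.2 now.
Offer 50 < 79.2, so the client rejects.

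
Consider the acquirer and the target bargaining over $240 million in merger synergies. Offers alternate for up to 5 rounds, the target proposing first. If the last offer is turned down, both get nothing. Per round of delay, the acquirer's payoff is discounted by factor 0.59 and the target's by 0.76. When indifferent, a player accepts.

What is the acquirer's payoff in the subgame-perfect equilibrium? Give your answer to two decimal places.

49.22

Round 5 (the target proposes): rejection yields 0 for the acquirer; the target offers 0 and keeps 240.
Round 4 (the acquirer proposes): the target can get 240 next round, worth 0.76 × 240 = 182.4 now. The acquirer offers 182.4 and keeps 240 − 182.4 = 57.6.
Round 3 (the target proposes): the acquirer can get 57.6 next round, worth 0.59 × 57.6 = 33.984 now; the target offers that and keeps 206.016.
Round 2 (the acquirer proposes): the target can get 206.016 next round, worth 0.76 × 206.016 = 156.57216 now; the acquirer offers that and keeps 83.42784.
Round 1 (the target proposes): the acquirer can get 83.42784 next round, worth 0.59 × 83.42784 = 49.2224256 now. The target offers 49.2224256 and keeps 240 − 49.2224256 = 190.7775744.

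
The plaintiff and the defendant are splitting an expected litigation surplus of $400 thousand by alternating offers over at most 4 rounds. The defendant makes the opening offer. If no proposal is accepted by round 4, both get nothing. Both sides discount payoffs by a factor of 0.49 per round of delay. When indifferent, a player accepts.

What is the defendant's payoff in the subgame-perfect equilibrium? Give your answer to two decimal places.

Round 4 (the plaintiff proposes): the defendant will accept anything ≥ 0, so the plaintiff offers 0 and keeps 400.
Round 3 (the defendant proposes): the plaintiff can get 400 next round, worth 0.49 × 400 = 196 now; the defendant offers that and keeps 204.
Round 2 (the plaintiff proposes): the defendant can get 204 next round, worth 0.49 × 204 = 99.96 now; the plaintiff offers that and keeps 300.04.
Round 1 (the defendant proposes): the plaintiff can get 300.04 next round, worth 0.49 × 300.04 = 147.0196 now, so the defendant offers 147.0196, keeping 252.9804.

252.98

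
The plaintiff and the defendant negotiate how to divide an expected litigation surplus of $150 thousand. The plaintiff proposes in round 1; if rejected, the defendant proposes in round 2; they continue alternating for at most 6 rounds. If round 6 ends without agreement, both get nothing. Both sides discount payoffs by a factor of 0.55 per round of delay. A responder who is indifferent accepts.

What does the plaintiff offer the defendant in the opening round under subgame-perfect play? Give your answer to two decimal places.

55.90

By backward induction:
Round 6 (the defendant proposes): rejection yields 0 for the plaintiff; the defendant offers 0 and keeps 150.
Round 5 (the plaintiff proposes): the defendant can get 150 next round, worth 0.55 × 150 = 82.5 now; the plaintiff offers that and keeps 67.5.
Round 4 (the defendant proposes): the plaintiff can get 67.5 next round, worth 0.55 × 67.5 = 37.125 now, so the defendant offers 37.125, keeping 112.875.
Round 3 (the plaintiff proposes): the defendant can get 112.875 next round, worth 0.55 × 112.875 = 62.08125 now; the plaintiff offers that and keeps 87.91875.
Round 2 (the defendant proposes): the plaintiff can get 87.91875 next round, worth 0.55 × 87.91875 = 48.3553125 now; the defendant offers that and keeps 101.6446875.
Round 1 (the plaintiff proposes): the defendant can get 101.6446875 next round, worth 0.55 × 101.6446875 = 55.904578125 now, so the plaintiff offers 55.904578125, keeping 94.095421875.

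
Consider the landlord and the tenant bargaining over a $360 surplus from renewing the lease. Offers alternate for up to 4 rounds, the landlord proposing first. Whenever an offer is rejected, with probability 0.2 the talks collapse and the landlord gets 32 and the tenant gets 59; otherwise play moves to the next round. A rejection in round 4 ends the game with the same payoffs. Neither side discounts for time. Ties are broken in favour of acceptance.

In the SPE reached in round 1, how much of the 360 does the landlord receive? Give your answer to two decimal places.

120.23

Round 4 (the tenant proposes): the landlord gets 32 if talks fail, so the tenant offers 32 and keeps 328.
Round 3 (the landlord proposes): rejecting gives the tenant an expected 0.8 × 328 + 0.2 × 59 = 274.2, so the landlord offers 274.2, keeping 85.8.
Round 2 (the tenant proposes): rejecting gives the landlord an expected 0.8 × 85.8 + 0.2 × 32 = 75.04. The tenant offers 75.04 and keeps 360 − 75.04 = 284.96.
Round 1 (the landlord proposes): rejecting gives the tenant an expected 0.8 × 284.96 + 0.2 × 59 = 239.768, so the landlord offers 239.768, keeping 120.232.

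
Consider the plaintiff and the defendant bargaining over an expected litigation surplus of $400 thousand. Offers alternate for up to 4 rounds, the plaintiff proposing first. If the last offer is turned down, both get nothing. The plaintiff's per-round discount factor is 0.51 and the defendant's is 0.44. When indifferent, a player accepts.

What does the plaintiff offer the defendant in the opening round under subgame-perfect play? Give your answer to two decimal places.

125.73

Round 4 (the defendant proposes): the plaintiff will accept anything ≥ 0, so the defendant offers 0 and keeps 400.
Round 3 (the plaintiff proposes): the defendant can get 400 next round, worth 0.44 × 400 = 176 now. The plaintiff offers 176 and keeps 400 − 176 = 224.
Round 2 (the defendant proposes): the plaintiff can get 224 next round, worth 0.51 × 224 = 114.24 now. The defendant offers 114.24 and keeps 400 − 114.24 = 285.76.
Round 1 (the plaintiff proposes): the defendant can get 285.76 next round, worth 0.44 × 285.76 = 125.7344 now, so the plaintiff offers 125.7344, keeping 274.2656.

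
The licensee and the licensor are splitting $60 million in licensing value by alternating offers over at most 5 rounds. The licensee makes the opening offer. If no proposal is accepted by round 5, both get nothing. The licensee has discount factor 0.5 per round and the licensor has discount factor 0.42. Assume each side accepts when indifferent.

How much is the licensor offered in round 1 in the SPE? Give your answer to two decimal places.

15.25

Work backward from the last round.
Round 5 (the licensee proposes): the licensor will accept anything ≥ 0, so the licensee offers 0 and keeps 60.
Round 4 (the licensor proposes): the licensee can get 60 next round, worth 0.5 × 60 = 30 now; the licensor offers that and keeps 30.
Round 3 (the licensee proposes): the licensor can get 30 next round, worth 0.42 × 30 = 12.6 now; the licensee offers that and keeps 47.4.
Round 2 (the licensor proposes): the licensee can get 47.4 next round, worth 0.5 × 47.4 = 23.7 now. The licensor offers 23.7 and keeps 60 − 23.7 = 36.3.
Round 1 (the licensee proposes): the licensor can get 36.3 next round, worth 0.42 × 36.3 = 15.246 now; the licensee offers that and keeps 44.754.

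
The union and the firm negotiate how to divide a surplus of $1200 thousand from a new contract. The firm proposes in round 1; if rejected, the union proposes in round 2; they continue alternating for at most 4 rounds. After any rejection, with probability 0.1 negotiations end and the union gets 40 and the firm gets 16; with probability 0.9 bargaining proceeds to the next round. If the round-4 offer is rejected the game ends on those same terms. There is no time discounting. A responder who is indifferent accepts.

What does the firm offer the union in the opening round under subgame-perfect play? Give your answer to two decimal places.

976.94

By backward induction:
Round 4 (the union proposes): the firm gets 16 if talks fail, so the union offers 16 and keeps 1184.
Round 3 (the firm proposes): rejecting gives the union an expected 0.9 × 1184 + 0.1 × 40 = 1069.6. The firm offers 1069.6 and keeps 1200 − 1069.6 = 130.4.
Round 2 (the union proposes): rejecting gives the firm an expected 0.9 × 130.4 + 0.1 × 16 = 118.96, so the union offers 118.96, keeping 1081.04.
Round 1 (the firm proposes): rejecting gives the union an expected 0.9 × 1081.04 + 0.1 × 40 = 976.936; the firm offers that and keeps 223.064.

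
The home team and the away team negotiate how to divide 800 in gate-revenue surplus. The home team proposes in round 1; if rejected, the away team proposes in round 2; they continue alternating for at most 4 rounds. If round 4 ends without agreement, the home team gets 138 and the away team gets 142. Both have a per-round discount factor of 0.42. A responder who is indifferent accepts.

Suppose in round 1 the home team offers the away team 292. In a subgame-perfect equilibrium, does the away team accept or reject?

Accept

Work out the away team's continuation value if the offer is rejected.
Round 4 (the away team proposes): the home team gets 138 if talks fail, so the away team offers 138 and keeps 662.
Round 3 (the home team proposes): the away team can get 662 next round, worth 0.42 × 662 = 278.04 now. The home team offers 278.04 and keeps 800 − 278.04 = 521.96.
Round 2 (the away team proposes): the home team can get 521.96 next round, worth 0.42 × 521.96 = 219.2232 now. The away team offers 219.2232 and keeps 800 − 219.2232 = 580.7768.
So by rejecting in round 1, the away team gets 580.7768 next round, worth 0.42 × 580.7768 = 243.926256 now.
Offer 292 ≥ 243.926256, so the away team accepts.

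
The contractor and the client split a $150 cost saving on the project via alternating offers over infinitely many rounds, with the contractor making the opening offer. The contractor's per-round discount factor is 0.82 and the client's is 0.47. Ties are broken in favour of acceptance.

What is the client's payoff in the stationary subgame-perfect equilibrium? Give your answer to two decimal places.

20.65

When the contractor proposes, the client accepts any offer worth at least 0.47 times what the client would get by proposing next round; and vice versa.
This gives x = 150 − 0.47y and y = 150 − 0.82x, where x and y are each side's share when it proposes.
Hence (1 − 0.47·0.82)x = 150(1 − 0.47), i.e. 0.6146·x = 79.5.
x ≈ 129.3524; the client's share is 150 − x ≈ 20.6476.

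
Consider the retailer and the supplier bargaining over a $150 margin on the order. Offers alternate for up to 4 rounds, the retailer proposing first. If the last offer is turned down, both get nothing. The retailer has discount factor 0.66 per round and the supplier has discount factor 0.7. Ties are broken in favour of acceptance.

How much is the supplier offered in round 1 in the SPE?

Round 4 (the supplier proposes): rejection yields 0 for the retailer; the supplier offers 0 and keeps 150.
Round 3 (the retailer proposes): the supplier can get 150 next round, worth 0.7 × 150 = 105 now; the retailer offers that and keeps 45.
Round 2 (the supplier proposes): the retailer can get 45 next round, worth 0.66 × 45 = 29.7 now, so the supplier offers 29.7, keeping 120.3.
Round 1 (the retailer proposes): the supplier can get 120.3 next round, worth 0.7 × 120.3 = 84.21 now, so the retailer offers 84.21, keeping 65.79.

84.21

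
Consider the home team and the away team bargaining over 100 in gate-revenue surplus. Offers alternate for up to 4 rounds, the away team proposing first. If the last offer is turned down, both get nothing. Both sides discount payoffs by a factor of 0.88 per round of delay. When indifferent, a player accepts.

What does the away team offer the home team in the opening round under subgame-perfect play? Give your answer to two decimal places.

78.71

Round 4 (the home team proposes): the away team will accept anything ≥ 0, so the home team offers 0 and keeps 100.
Round 3 (the away team proposes): the home team can get 100 next round, worth 0.88 × 100 = 88 now. The away team offers 88 and keeps 100 − 88 = 12.
Round 2 (the home team proposes): the away team can get 12 next round, worth 0.88 × 12 = 10.56 now; the home team offers that and keeps 89.44.
Round 1 (the away team proposes): the home team can get 89.44 next round, worth 0.88 × 89.44 = 78.7072 now, so the away team offers 78.7072, keeping 21.2928.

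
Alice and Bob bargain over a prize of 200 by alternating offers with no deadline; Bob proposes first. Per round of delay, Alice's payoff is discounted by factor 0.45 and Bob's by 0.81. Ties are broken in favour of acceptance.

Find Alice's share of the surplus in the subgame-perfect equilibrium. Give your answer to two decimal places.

When Bob proposes, Alice accepts any offer worth at least 0.45 times what Alice would get by proposing next round; and vice versa.
This gives x = 200 − 0.45y and y = 200 − 0.81x, where x and y are each side's share when it proposes.
Hence (1 − 0.45·0.81)x = 200(1 − 0.45), i.e. 0.6355·x = 110.
x ≈ 173.0921; Alice's share is 200 − x ≈ 26.9079.

26.91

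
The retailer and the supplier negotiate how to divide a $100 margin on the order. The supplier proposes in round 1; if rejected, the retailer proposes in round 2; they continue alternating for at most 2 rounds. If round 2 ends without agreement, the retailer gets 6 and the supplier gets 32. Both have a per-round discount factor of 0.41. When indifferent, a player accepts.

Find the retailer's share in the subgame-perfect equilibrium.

27.88

By backward induction:
Round 2 (the retailer proposes): the supplier gets 32 if talks fail, so the retailer offers 32 and keeps 68.
Round 1 (the supplier proposes): the retailer can get 68 next round, worth 0.41 × 68 = 27.88 now, so the supplier offers 27.88, keeping 72.12.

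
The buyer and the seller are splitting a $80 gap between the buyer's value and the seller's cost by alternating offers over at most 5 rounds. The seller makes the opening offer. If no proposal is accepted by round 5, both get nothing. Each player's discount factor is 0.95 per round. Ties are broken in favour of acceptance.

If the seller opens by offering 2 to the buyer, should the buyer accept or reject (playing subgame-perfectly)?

Round 5 (the seller proposes): rejection yields 0 for the buyer; the seller offers 0 and keeps 80.
Round 4 (the buyer proposes): the seller can get 80 next round, worth 0.95 × 80 = 76 now, so the buyer offers 76, keeping 4.
Round 3 (the seller proposes): the buyer can get 4 next round, worth 0.95 × 4 = 3.8 now; the seller offers that and keeps 76.2.
Round 2 (the buyer proposes): the seller can get 76.2 next round, worth 0.95 × 76.2 = 72.39 now. The buyer offers 72.39 and keeps 80 − 72.39 = 7.61.
So by rejecting in round 1, the buyer gets 7.61 next round, worth 0.95 × 7.61 = 7.2295 now.
Offer 2 < 7.2295, so the buyer rejects.

Reject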